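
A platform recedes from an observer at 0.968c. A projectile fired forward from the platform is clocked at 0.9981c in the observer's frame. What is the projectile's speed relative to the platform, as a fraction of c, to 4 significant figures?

u' ≈ 0.8895c

Inverse velocity addition: u' = (u − v)/(1 − uv/c²)
= (0.9981 − 0.968)/(1 − 0.9981×0.968) = 0.03010/0.0338392 = 0.8895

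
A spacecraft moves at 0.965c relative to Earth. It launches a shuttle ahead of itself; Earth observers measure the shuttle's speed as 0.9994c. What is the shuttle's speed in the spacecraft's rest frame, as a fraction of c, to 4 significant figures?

Inverse velocity addition: u' = (u − v)/(1 − uv/c²)
= (0.9994 − 0.965)/(1 − 0.9994×0.965) = 0.03440/0.0355790 = 0.9669

u' ≈ 0.9669c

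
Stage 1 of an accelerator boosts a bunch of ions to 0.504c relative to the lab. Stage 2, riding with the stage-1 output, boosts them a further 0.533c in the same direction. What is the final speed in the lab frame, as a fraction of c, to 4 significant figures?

Compose boost 2: (0.533 + 0.504)/(1 + 0.533×0.504) = 1.037/1.26863 = 0.8174

u ≈ 0.8174c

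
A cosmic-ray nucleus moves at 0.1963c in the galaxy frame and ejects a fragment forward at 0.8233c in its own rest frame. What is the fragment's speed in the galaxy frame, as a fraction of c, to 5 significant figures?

u ≈ 0.87774c

Compose boost 2: (0.8233 + 0.1963)/(1 + 0.8233×0.1963) = 1.0196/1.161614 = 0.87774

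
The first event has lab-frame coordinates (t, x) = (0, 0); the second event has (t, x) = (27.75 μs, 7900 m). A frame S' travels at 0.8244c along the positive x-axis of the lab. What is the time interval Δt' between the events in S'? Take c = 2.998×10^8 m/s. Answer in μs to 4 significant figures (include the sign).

Δt' ≈ 10.65 μs

γ = 1/√(1 − 0.8244²) = 1.76676
Δt' = γ(Δt − vΔx/c²) = 1.76676 × (27.75 μs − 0.8244×7900 m / (2.998×10^8 m/s))
= 1.76676 × (6.02632 μs) = 10.65 μs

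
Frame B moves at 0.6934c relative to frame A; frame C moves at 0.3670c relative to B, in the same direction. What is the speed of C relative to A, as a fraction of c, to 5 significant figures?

Compose boost 2: (0.3670 + 0.6934)/(1 + 0.3670×0.6934) = 1.0604/1.254478 = 0.84529

u ≈ 0.84529c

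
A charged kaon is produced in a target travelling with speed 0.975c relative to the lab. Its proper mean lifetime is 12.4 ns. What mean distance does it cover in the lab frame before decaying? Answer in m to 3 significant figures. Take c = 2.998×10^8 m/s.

γ = 1/√(1 − 0.975²) = 4.5004
Dilated lifetime: Δt = γτ₀ = 4.5004 × 12.4 ns = 55.804 ns
d = vΔt = 0.975c × 55.804 ns = 2.9230×10^8 m/s × 5.5804×10^-8 s = 16.3 m

d ≈ 16.3 m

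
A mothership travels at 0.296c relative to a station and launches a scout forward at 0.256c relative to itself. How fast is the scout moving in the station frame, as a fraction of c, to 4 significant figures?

u ≈ 0.5131c

Compose boost 2: (0.256 + 0.296)/(1 + 0.256×0.296) = 0.5520/1.07578 = 0.5131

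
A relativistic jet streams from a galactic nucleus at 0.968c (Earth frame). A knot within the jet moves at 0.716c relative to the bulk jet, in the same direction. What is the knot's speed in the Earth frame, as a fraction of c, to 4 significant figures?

Relativistic velocity addition: u = (u' + v)/(1 + u'v/c²)
= (0.716 + 0.968)/(1 + 0.716×0.968) = 1.684/1.69309 = 0.9946

u ≈ 0.9946c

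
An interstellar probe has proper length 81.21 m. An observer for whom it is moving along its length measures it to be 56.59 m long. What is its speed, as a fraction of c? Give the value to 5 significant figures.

β ≈ 0.71723

γ = L₀/L = 81.21/56.59 = 1.435059
β = √(1 − 1/γ²) = 0.71723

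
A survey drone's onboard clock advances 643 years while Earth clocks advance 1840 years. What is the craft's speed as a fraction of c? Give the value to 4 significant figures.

γ = Δt/τ₀ = 1840/643 = 2.86159
β = √(1 − 1/γ²) = √(1 − 1/2.86159²) = 0.9370

β ≈ 0.9370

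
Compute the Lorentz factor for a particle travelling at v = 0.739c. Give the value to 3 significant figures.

γ ≈ 1.48

γ = 1/√(1 − β²) = 1/√(1 − 0.739²) = 1/√(0.45388) = 1.48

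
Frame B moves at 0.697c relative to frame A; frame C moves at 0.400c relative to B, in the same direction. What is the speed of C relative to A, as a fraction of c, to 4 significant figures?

Compose boost 2: (0.400 + 0.697)/(1 + 0.400×0.697) = 1.097/1.27880 = 0.8578

u ≈ 0.8578c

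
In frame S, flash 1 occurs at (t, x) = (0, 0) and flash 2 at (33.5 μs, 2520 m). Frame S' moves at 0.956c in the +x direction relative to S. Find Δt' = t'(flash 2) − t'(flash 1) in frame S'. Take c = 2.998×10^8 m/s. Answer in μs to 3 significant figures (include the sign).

Δt' ≈ 86.8 μs

γ = 1/√(1 − 0.956²) = 3.4087
Δt' = γ(Δt − vΔx/c²) = 3.4087 × (33.5 μs − 0.956×2520 m / (2.998×10^8 m/s))
= 3.4087 × (25.464 μs) = 86.8 μs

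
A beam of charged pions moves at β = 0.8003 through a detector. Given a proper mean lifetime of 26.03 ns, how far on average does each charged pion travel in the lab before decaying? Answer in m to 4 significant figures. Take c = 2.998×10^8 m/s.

γ = 1/√(1 − 0.8003²) = 1.66778
Dilated lifetime: Δt = γτ₀ = 1.66778 × 26.03 ns = 43.4123 ns
d = vΔt = 0.8003c × 43.4123 ns = 2.39930×10^8 m/s × 4.34123×10^-8 s = 10.42 m

d ≈ 10.42 m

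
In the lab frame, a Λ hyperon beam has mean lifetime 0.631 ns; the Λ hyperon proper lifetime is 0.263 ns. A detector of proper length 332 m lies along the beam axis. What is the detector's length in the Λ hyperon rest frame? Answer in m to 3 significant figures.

L ≈ 138 m

Time dilation ⇒ γ = Δt/τ₀ = 0.631/0.263 = 2.3992
Length contraction: L = L₀/γ = 332/2.3992 = 138 m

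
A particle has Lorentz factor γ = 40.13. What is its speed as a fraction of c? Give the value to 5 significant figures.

β = √(1 − 1/γ²) = √(1 − 1/40.13²) = √(0.9993790) = 0.99969

β ≈ 0.99969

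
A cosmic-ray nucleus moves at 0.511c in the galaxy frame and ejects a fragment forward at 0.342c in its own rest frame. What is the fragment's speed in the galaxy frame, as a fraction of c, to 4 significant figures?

u ≈ 0.7261c

Compose boost 2: (0.342 + 0.511)/(1 + 0.342×0.511) = 0.8530/1.17476 = 0.7261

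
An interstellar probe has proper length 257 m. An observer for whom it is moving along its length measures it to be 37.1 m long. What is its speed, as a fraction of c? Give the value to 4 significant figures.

γ = L₀/L = 257/37.1 = 6.92722
β = √(1 − 1/γ²) = 0.9895

β ≈ 0.9895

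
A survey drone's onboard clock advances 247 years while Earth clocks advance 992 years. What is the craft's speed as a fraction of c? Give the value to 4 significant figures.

β ≈ 0.9685

γ = Δt/τ₀ = 992/247 = 4.01619
β = √(1 − 1/γ²) = √(1 − 1/4.01619²) = 0.9685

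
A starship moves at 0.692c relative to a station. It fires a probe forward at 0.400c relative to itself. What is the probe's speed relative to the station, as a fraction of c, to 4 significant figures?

Relativistic velocity addition: u = (u' + v)/(1 + u'v/c²)
= (0.400 + 0.692)/(1 + 0.400×0.692) = 1.092/1.27680 = 0.8553

u ≈ 0.8553c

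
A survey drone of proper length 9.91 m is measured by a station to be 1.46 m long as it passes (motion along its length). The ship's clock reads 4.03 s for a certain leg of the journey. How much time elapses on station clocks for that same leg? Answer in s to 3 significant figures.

Length contraction ⇒ γ = L₀/L = 9.91/1.46 = 6.7877
Time dilation: Δt = γτ₀ = 6.7877 × 4.03 s = 27.4 s

Δt ≈ 27.4 s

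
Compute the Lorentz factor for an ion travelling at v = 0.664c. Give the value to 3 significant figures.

γ = 1/√(1 − β²) = 1/√(1 − 0.664²) = 1/√(0.55910) = 1.34

γ ≈ 1.34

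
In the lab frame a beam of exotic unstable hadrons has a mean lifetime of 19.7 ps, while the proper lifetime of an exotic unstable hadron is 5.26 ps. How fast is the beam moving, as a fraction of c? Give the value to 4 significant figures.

β ≈ 0.9637

γ = Δt/τ₀ = 19.7/5.26 = 3.74525
β = √(1 − 1/γ²) = √(1 − 1/3.74525²) = 0.9637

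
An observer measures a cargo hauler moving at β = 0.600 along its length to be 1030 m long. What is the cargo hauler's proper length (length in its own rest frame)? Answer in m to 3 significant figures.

γ = 1/√(1 − 0.600²) = 1.2500
L₀ = γL = 1.2500 × 1030 = 1290 m

L₀ ≈ 1290 m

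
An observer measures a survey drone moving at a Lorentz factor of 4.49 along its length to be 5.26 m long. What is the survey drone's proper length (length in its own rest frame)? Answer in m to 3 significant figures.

γ = 4.49 (given)
L₀ = γL = 4.49 × 5.26 = 23.6 m

L₀ ≈ 23.6 m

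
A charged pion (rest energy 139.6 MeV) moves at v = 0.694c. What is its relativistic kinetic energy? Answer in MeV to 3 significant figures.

K ≈ 54.3 MeV

γ = 1/√(1 − 0.694²) = 1.3889
K = (γ − 1)m₀c² = (1.3889 − 1) × 139.6 MeV = 0.38894 × 139.6 MeV = 54.3 MeV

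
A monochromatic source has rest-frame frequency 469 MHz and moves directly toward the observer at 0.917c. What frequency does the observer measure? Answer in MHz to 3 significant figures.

f_obs ≈ 2250 MHz

Relativistic Doppler: f_obs = f_src √((1+β)/(1−β))
= 469 × √(1.9170/0.083000) = 469 × 4.8059 = 2250 MHz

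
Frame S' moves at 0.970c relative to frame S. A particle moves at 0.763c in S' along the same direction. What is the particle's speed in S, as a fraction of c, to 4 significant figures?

u ≈ 0.9959c

Relativistic velocity addition: u = (u' + v)/(1 + u'v/c²)
= (0.763 + 0.970)/(1 + 0.763×0.970) = 1.733/1.74011 = 0.9959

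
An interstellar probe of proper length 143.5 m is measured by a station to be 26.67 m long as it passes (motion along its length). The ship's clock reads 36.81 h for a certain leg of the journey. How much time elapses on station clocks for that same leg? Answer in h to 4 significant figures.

Length contraction ⇒ γ = L₀/L = 143.5/26.67 = 5.38058
Time dilation: Δt = γτ₀ = 5.38058 × 36.81 h = 198.1 h

Δt ≈ 198.1 h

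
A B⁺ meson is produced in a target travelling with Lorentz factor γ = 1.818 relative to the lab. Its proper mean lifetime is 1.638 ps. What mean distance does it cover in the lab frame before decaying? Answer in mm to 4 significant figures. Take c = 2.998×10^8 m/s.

β = √(1 − 1/γ²) = √(1 − 1/1.818²) = 0.835128
Dilated lifetime: Δt = γτ₀ = 1.818 × 1.638 ps = 2.97788 ps
d = vΔt = 0.835128c × 2.97788 ps = 2.50372×10^8 m/s × 2.97788×10^-12 s = 0.7456 mm

d ≈ 0.7456 mm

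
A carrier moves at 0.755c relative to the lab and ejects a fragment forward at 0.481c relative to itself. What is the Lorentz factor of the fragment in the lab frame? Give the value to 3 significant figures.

γ ≈ 2.37

u_lab = (0.481 + 0.755)/(1 + 0.481×0.755) = 1.236/1.36315 = 0.906720
γ = 1/√(1 − 0.906720²) = 2.37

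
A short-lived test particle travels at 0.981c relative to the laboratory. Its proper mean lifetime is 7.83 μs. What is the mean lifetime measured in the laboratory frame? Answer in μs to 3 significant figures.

γ = 1/√(1 − 0.981²) = 5.1544
Time dilation: Δt = γτ₀ = 5.1544 × 7.83 μs = 40.4 μs

Δt ≈ 40.4 μs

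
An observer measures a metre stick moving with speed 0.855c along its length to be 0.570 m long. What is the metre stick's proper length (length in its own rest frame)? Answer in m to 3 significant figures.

L₀ ≈ 1.10 m

γ = 1/√(1 − 0.855²) = 1.9282
L₀ = γL = 1.9282 × 0.570 = 1.10 m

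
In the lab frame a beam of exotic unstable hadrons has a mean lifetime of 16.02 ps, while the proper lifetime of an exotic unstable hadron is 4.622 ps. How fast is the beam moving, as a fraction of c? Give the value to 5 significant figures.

β ≈ 0.95748

γ = Δt/τ₀ = 16.02/4.622 = 3.466032
β = √(1 − 1/γ²) = √(1 − 1/3.466032²) = 0.95748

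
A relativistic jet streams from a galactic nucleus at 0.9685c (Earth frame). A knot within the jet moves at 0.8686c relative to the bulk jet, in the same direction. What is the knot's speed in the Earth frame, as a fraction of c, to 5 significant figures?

Relativistic velocity addition: u = (u' + v)/(1 + u'v/c²)
= (0.8686 + 0.9685)/(1 + 0.8686×0.9685) = 1.8371/1.841239 = 0.99775

u ≈ 0.99775c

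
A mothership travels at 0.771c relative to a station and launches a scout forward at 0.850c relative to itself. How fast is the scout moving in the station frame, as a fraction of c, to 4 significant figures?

u ≈ 0.9792c

Compose boost 2: (0.850 + 0.771)/(1 + 0.850×0.771) = 1.621/1.65535 = 0.9792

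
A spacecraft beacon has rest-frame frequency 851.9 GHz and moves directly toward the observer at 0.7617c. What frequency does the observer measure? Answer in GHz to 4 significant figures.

f_obs ≈ 2316 GHz

Relativistic Doppler: f_obs = f_src √((1+β)/(1−β))
= 851.9 × √(1.76170/0.238300) = 851.9 × 2.71897 = 2316 GHz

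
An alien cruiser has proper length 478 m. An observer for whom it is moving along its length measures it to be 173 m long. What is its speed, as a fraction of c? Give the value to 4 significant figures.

β ≈ 0.9322

γ = L₀/L = 478/173 = 2.76301
β = √(1 − 1/γ²) = 0.9322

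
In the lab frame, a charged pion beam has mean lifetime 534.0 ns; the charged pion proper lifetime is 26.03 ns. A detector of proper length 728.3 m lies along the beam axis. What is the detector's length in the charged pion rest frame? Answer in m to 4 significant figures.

Time dilation ⇒ γ = Δt/τ₀ = 534.0/26.03 = 20.5148
Length contraction: L = L₀/γ = 728.3/20.5148 = 35.50 m

L ≈ 35.50 m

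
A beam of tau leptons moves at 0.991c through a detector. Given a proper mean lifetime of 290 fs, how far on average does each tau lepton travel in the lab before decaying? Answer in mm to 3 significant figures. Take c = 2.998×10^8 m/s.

γ = 1/√(1 − 0.991²) = 7.4704
Dilated lifetime: Δt = γτ₀ = 7.4704 × 290 fs = 2166.4 fs
d = vΔt = 0.991c × 2166.4 fs = 2.9710×10^8 m/s × 2.1664×10^-12 s = 0.644 mm

d ≈ 0.644 mm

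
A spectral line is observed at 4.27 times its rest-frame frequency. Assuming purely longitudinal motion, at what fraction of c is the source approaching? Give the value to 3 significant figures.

β ≈ 0.896

f_obs/f_src = √((1+β)/(1−β)) = 4.27  ⇒  (1+β)/(1−β) = 18.233
β = |1 − D²|/(1 + D²) = |1 − 18.233|/(1 + 18.233) = 0.896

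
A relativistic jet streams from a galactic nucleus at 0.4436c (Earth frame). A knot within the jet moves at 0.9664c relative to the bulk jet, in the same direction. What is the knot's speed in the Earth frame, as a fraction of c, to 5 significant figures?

u ≈ 0.98691c

Relativistic velocity addition: u = (u' + v)/(1 + u'v/c²)
= (0.9664 + 0.4436)/(1 + 0.9664×0.4436) = 1.4100/1.428695 = 0.98691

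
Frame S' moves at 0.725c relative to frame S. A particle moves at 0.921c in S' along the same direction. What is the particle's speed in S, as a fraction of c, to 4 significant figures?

u ≈ 0.9870c

Relativistic velocity addition: u = (u' + v)/(1 + u'v/c²)
= (0.921 + 0.725)/(1 + 0.921×0.725) = 1.646/1.66772 = 0.9870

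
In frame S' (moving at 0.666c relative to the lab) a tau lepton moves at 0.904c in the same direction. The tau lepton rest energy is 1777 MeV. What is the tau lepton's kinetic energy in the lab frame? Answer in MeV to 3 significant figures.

u_lab = (0.904 + 0.666)/(1 + 0.904×0.666) = 0.979986
γ = 1/√(1 − 0.979986²) = 5.0234
K = (γ − 1)m₀c² = (5.0234 − 1) × 1777 = 4.0234 × 1777 = 7150 MeV

K ≈ 7150 MeV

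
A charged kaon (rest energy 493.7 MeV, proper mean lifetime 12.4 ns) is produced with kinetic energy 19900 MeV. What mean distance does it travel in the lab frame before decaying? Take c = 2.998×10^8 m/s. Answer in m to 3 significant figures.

γ = 1 + K/(m₀c²) = 1 + 19900/493.7 = 41.308
β = √(1 − 1/γ²) = 0.99971
Dilated lifetime: γτ₀ = 41.308 × 12.4 ns = 512.22 ns
d = βc·γτ₀ = 0.99971 × (2.998×10^8 m/s) × 5.1222×10^-7 s = 154 m

d ≈ 154 m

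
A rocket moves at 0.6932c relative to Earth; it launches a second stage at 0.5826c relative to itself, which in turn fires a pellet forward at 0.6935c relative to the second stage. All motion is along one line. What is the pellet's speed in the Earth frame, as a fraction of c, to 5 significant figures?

Compose boost 2: (0.5826 + 0.6932)/(1 + 0.5826×0.6932) = 1.2758/1.403858 = 0.9087812
Compose boost 3: (0.6935 + 0.9087812)/(1 + 0.6935×0.9087812) = 1.602281/1.630240 = 0.98285

u ≈ 0.98285c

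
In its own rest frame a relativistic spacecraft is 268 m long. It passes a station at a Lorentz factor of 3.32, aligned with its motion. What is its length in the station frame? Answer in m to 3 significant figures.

γ = 3.32 (given)
Length contraction: L = L₀/γ = 268/3.32 = 80.7 m

L ≈ 80.7 m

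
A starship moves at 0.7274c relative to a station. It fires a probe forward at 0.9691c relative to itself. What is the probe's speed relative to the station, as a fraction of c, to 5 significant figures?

Relativistic velocity addition: u = (u' + v)/(1 + u'v/c²)
= (0.9691 + 0.7274)/(1 + 0.9691×0.7274) = 1.6965/1.704923 = 0.99506

u ≈ 0.99506c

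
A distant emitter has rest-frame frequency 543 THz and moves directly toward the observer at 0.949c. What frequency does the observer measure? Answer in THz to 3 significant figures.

f_obs ≈ 3360 THz

Relativistic Doppler: f_obs = f_src √((1+β)/(1−β))
= 543 × √(1.9490/0.051000) = 543 × 6.1819 = 3360 THz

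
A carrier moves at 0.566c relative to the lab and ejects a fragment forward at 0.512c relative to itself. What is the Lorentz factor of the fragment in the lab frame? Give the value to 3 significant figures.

γ ≈ 1.82

u_lab = (0.512 + 0.566)/(1 + 0.512×0.566) = 1.078/1.28979 = 0.835794
γ = 1/√(1 − 0.835794²) = 1.82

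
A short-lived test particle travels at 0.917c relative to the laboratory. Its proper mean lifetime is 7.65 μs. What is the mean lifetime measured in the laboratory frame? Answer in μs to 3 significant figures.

Δt ≈ 19.2 μs

γ = 1/√(1 − 0.917²) = 2.5070
Time dilation: Δt = γτ₀ = 2.5070 × 7.65 μs = 19.2 μs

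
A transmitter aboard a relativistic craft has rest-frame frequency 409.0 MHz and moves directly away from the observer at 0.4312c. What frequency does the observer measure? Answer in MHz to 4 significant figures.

Relativistic Doppler: f_obs = f_src √((1−β)/(1+β))
= 409.0 × √(0.568800/1.43120) = 409.0 × 0.630419 = 257.8 MHz

f_obs ≈ 257.8 MHz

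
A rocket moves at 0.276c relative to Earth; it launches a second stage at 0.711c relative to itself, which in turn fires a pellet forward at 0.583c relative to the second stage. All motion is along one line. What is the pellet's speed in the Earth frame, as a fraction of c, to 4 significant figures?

u ≈ 0.9508c

Compose boost 2: (0.711 + 0.276)/(1 + 0.711×0.276) = 0.9870/1.19624 = 0.825088
Compose boost 3: (0.583 + 0.825088)/(1 + 0.583×0.825088) = 1.40809/1.48103 = 0.9508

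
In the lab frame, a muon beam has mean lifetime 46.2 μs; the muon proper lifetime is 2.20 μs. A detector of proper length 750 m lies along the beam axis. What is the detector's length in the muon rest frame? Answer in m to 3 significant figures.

Time dilation ⇒ γ = Δt/τ₀ = 46.2/2.20 = 21.000
Length contraction: L = L₀/γ = 750/21.000 = 35.7 m

L ≈ 35.7 m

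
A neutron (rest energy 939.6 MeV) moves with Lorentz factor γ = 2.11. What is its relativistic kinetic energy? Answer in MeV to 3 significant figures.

γ = 2.11 (given)
K = (γ − 1)m₀c² = (2.11 − 1) × 939.6 MeV = 1.1100 × 939.6 MeV = 1040 MeV

K ≈ 1040 MeV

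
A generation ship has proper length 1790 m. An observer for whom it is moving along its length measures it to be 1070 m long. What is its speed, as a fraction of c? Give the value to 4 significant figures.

γ = L₀/L = 1790/1070 = 1.67290
β = √(1 − 1/γ²) = 0.8017

β ≈ 0.8017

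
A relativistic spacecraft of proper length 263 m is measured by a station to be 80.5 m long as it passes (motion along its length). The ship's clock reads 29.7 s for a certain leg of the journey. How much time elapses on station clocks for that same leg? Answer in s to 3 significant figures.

Length contraction ⇒ γ = L₀/L = 263/80.5 = 3.2671
Time dilation: Δt = γτ₀ = 3.2671 × 29.7 s = 97.0 s

Δt ≈ 97.0 s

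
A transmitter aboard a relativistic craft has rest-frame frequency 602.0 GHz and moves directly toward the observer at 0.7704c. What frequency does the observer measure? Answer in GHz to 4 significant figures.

f_obs ≈ 1672 GHz

Relativistic Doppler: f_obs = f_src √((1+β)/(1−β))
= 602.0 × √(1.77040/0.229600) = 602.0 × 2.77683 = 1672 GHz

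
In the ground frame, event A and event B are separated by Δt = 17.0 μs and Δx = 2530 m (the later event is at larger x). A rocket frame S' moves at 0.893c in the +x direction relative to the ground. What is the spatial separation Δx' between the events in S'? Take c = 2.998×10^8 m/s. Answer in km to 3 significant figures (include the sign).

γ = 1/√(1 − 0.893²) = 2.2219
Δx' = γ(Δx − vΔt) = 2.2219 × (2530 m − 0.893×(2.998×10^8 m/s)×17.0×10^-6 s)
= 2.2219 × (-2021.3 m) = -4.49 km

Δx' ≈ -4.49 km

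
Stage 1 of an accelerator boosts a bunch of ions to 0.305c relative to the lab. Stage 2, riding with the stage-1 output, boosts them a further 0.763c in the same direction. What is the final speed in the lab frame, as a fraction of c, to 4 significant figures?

u ≈ 0.8664c

Compose boost 2: (0.763 + 0.305)/(1 + 0.763×0.305) = 1.068/1.23272 = 0.8664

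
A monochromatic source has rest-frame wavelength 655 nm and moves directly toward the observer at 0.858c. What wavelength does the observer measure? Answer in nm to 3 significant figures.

Relativistic Doppler: λ_obs = λ_src √((1−β)/(1+β))
= 655 × √(0.14200/1.8580) = 655 × 0.27645 = 181 nm

λ_obs ≈ 181 nm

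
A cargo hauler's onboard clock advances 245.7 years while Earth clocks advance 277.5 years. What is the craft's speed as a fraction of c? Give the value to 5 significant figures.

γ = Δt/τ₀ = 277.5/245.7 = 1.129426
β = √(1 − 1/γ²) = √(1 − 1/1.129426²) = 0.46482

β ≈ 0.46482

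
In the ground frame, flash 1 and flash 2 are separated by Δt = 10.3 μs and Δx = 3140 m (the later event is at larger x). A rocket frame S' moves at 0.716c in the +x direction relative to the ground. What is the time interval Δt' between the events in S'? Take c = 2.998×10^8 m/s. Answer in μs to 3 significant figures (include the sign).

Δt' ≈ 4.01 μs

γ = 1/√(1 − 0.716²) = 1.4325
Δt' = γ(Δt − vΔx/c²) = 1.4325 × (10.3 μs − 0.716×3140 m / (2.998×10^8 m/s))
= 1.4325 × (2.8009 μs) = 4.01 μs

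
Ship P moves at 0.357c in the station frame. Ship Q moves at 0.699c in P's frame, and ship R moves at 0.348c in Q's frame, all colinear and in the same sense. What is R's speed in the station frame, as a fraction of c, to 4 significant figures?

Compose boost 2: (0.699 + 0.357)/(1 + 0.699×0.357) = 1.056/1.24954 = 0.845109
Compose boost 3: (0.348 + 0.845109)/(1 + 0.348×0.845109) = 1.19311/1.29410 = 0.9220

u ≈ 0.9220c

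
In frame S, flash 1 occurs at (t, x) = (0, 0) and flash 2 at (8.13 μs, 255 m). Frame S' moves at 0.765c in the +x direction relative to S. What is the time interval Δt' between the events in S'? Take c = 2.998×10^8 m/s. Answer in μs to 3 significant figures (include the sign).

Δt' ≈ 11.6 μs

γ = 1/√(1 − 0.765²) = 1.5527
Δt' = γ(Δt − vΔx/c²) = 1.5527 × (8.13 μs − 0.765×255 m / (2.998×10^8 m/s))
= 1.5527 × (7.4793 μs) = 11.6 μs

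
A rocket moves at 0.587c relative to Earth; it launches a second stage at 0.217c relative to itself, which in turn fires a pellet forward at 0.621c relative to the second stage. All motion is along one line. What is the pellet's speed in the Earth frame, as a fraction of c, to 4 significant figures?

Compose boost 2: (0.217 + 0.587)/(1 + 0.217×0.587) = 0.8040/1.12738 = 0.713159
Compose boost 3: (0.621 + 0.713159)/(1 + 0.621×0.713159) = 1.33416/1.44287 = 0.9247

u ≈ 0.9247c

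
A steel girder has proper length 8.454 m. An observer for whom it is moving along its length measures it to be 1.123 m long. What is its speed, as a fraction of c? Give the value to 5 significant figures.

γ = L₀/L = 8.454/1.123 = 7.528050
β = √(1 − 1/γ²) = 0.99114

β ≈ 0.99114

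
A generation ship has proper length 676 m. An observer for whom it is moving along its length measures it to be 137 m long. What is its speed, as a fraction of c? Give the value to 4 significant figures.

β ≈ 0.9792

γ = L₀/L = 676/137 = 4.93431
β = √(1 − 1/γ²) = 0.9792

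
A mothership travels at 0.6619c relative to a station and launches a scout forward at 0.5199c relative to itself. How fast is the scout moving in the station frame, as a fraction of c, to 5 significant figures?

u ≈ 0.87924c

Compose boost 2: (0.5199 + 0.6619)/(1 + 0.5199×0.6619) = 1.1818/1.344122 = 0.87924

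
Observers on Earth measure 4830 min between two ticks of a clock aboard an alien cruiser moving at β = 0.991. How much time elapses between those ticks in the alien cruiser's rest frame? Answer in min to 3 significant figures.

γ = 1/√(1 − 0.991²) = 7.4704
Proper time: τ₀ = Δt/γ = 4830/7.4704 = 647 min

τ₀ ≈ 647 min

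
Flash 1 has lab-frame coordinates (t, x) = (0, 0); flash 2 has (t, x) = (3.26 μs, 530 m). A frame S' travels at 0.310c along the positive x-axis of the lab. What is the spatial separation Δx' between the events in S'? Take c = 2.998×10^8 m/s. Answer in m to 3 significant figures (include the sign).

Δx' ≈ 239 m

γ = 1/√(1 − 0.310²) = 1.0518
Δx' = γ(Δx − vΔt) = 1.0518 × (530 m − 0.310×(2.998×10^8 m/s)×3.26×10^-6 s)
= 1.0518 × (227.02 m) = 239 m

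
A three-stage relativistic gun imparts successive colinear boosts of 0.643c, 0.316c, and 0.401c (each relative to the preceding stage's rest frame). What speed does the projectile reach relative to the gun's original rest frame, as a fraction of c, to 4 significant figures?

u ≈ 0.9079c

Compose boost 2: (0.316 + 0.643)/(1 + 0.316×0.643) = 0.9590/1.20319 = 0.797049
Compose boost 3: (0.401 + 0.797049)/(1 + 0.401×0.797049) = 1.19805/1.31962 = 0.9079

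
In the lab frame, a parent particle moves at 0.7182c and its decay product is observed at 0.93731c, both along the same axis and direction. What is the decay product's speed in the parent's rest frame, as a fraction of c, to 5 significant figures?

Inverse velocity addition: u' = (u − v)/(1 − uv/c²)
= (0.93731 − 0.7182)/(1 − 0.93731×0.7182) = 0.21911/0.3268240 = 0.67042

u' ≈ 0.67042c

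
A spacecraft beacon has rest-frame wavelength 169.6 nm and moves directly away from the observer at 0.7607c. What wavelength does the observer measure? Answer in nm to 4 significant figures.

λ_obs ≈ 460.0 nm

Relativistic Doppler: λ_obs = λ_src √((1+β)/(1−β))
= 169.6 × √(1.76070/0.239300) = 169.6 × 2.71251 = 460.0 nm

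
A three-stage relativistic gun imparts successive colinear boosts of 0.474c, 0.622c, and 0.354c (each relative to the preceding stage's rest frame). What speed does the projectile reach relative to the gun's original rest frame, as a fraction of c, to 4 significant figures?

u ≈ 0.9237c

Compose boost 2: (0.622 + 0.474)/(1 + 0.622×0.474) = 1.096/1.29483 = 0.846444
Compose boost 3: (0.354 + 0.846444)/(1 + 0.354×0.846444) = 1.20044/1.29964 = 0.9237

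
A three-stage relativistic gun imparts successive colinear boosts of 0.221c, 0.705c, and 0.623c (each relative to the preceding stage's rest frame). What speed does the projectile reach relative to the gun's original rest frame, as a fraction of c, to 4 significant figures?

Compose boost 2: (0.705 + 0.221)/(1 + 0.705×0.221) = 0.9260/1.15580 = 0.801173
Compose boost 3: (0.623 + 0.801173)/(1 + 0.623×0.801173) = 1.42417/1.49913 = 0.9500

u ≈ 0.9500c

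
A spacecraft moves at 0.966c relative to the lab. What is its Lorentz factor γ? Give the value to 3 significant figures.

γ = 1/√(1 − β²) = 1/√(1 − 0.966²) = 1/√(0.066844) = 3.87

γ ≈ 3.87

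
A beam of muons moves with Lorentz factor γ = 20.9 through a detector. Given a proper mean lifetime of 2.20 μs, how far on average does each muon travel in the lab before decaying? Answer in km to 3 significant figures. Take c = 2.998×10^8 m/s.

β = √(1 − 1/γ²) = √(1 − 1/20.9²) = 0.99885
Dilated lifetime: Δt = γτ₀ = 20.9 × 2.20 μs = 45.980 μs
d = vΔt = 0.99885c × 45.980 μs = 2.9946×10^8 m/s × 4.5980×10^-5 s = 13.8 km

d ≈ 13.8 km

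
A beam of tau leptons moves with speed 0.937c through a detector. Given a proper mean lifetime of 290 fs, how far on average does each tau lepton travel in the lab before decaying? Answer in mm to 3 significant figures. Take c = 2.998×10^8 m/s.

d ≈ 0.233 mm

γ = 1/√(1 − 0.937²) = 2.8626
Dilated lifetime: Δt = γτ₀ = 2.8626 × 290 fs = 830.16 fs
d = vΔt = 0.937c × 830.16 fs = 2.8091×10^8 m/s × 8.3016×10^-13 s = 0.233 mm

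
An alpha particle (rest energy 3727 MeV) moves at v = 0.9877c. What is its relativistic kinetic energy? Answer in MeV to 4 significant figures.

K ≈ 20110 MeV

γ = 1/√(1 − 0.9877²) = 6.39546
K = (γ − 1)m₀c² = (6.39546 − 1) × 3727 MeV = 5.39546 × 3727 MeV = 20110 MeV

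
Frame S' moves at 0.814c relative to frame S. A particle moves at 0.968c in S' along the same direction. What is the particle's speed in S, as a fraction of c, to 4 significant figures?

Relativistic velocity addition: u = (u' + v)/(1 + u'v/c²)
= (0.968 + 0.814)/(1 + 0.968×0.814) = 1.782/1.78795 = 0.9967

u ≈ 0.9967c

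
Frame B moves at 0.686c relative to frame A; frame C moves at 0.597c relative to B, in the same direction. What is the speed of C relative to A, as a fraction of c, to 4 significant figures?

u ≈ 0.9102c

Compose boost 2: (0.597 + 0.686)/(1 + 0.597×0.686) = 1.283/1.40954 = 0.9102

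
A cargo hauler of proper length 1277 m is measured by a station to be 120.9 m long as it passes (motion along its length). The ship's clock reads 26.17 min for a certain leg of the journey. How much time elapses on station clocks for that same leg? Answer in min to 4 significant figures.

Length contraction ⇒ γ = L₀/L = 1277/120.9 = 10.5624
Time dilation: Δt = γτ₀ = 10.5624 × 26.17 min = 276.4 min

Δt ≈ 276.4 min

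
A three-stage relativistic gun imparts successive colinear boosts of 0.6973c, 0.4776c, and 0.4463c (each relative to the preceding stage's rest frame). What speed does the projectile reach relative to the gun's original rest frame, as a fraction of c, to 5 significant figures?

u ≈ 0.95286c

Compose boost 2: (0.4776 + 0.6973)/(1 + 0.4776×0.6973) = 1.1749/1.333030 = 0.8813752
Compose boost 3: (0.4463 + 0.8813752)/(1 + 0.4463×0.8813752) = 1.327675/1.393358 = 0.95286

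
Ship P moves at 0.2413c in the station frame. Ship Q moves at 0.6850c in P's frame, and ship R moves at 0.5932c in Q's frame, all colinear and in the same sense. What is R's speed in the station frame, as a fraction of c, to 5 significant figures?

u ≈ 0.94330c

Compose boost 2: (0.6850 + 0.2413)/(1 + 0.6850×0.2413) = 0.92630/1.165291 = 0.7949091
Compose boost 3: (0.5932 + 0.7949091)/(1 + 0.5932×0.7949091) = 1.388109/1.471540 = 0.94330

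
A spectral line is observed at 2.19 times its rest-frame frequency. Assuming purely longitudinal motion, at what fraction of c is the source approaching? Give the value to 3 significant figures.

f_obs/f_src = √((1+β)/(1−β)) = 2.19  ⇒  (1+β)/(1−β) = 4.7961
β = |1 − D²|/(1 + D²) = |1 − 4.7961|/(1 + 4.7961) = 0.655

β ≈ 0.655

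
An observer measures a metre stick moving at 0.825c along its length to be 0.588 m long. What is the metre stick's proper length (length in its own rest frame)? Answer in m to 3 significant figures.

γ = 1/√(1 − 0.825²) = 1.7695
L₀ = γL = 1.7695 × 0.588 = 1.04 m

L₀ ≈ 1.04 m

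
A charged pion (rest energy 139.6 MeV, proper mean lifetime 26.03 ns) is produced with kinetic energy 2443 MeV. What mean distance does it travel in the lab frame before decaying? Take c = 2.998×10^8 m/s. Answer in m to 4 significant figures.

d ≈ 144.2 m

γ = 1 + K/(m₀c²) = 1 + 2443/139.6 = 18.5000
β = √(1 − 1/γ²) = 0.998538
Dilated lifetime: γτ₀ = 18.5000 × 26.03 ns = 481.555 ns
d = βc·γτ₀ = 0.998538 × (2.998×10^8 m/s) × 4.81555×10^-7 s = 144.2 m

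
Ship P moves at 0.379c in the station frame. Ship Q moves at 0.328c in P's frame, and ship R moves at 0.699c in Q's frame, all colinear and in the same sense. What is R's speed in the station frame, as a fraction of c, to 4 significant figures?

Compose boost 2: (0.328 + 0.379)/(1 + 0.328×0.379) = 0.7070/1.12431 = 0.628829
Compose boost 3: (0.699 + 0.628829)/(1 + 0.699×0.628829) = 1.32783/1.43955 = 0.9224

u ≈ 0.9224c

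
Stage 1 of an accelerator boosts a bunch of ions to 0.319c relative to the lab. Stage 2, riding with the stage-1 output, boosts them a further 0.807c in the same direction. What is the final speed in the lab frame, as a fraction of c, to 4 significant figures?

Compose boost 2: (0.807 + 0.319)/(1 + 0.807×0.319) = 1.126/1.25743 = 0.8955

u ≈ 0.8955c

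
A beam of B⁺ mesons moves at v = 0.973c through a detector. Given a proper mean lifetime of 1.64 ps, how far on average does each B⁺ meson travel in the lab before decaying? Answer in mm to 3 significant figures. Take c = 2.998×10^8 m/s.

d ≈ 2.07 mm

γ = 1/√(1 − 0.973²) = 4.3327
Dilated lifetime: Δt = γτ₀ = 4.3327 × 1.64 ps = 7.1056 ps
d = vΔt = 0.973c × 7.1056 ps = 2.9171×10^8 m/s × 7.1056×10^-12 s = 2.07 mm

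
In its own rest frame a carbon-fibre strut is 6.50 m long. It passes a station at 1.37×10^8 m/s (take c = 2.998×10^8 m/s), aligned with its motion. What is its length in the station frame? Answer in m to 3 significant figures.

β = v/c = 1.37×10^8 / 2.998×10^8 = 0.45697
γ = 1/√(1 − 0.45697²) = 1.1243
Length contraction: L = L₀/γ = 6.50/1.1243 = 5.78 m

L ≈ 5.78 m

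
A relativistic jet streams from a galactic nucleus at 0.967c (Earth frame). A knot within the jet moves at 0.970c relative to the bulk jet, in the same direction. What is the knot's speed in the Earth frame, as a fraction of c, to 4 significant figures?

Relativistic velocity addition: u = (u' + v)/(1 + u'v/c²)
= (0.970 + 0.967)/(1 + 0.970×0.967) = 1.937/1.93799 = 0.9995

u ≈ 0.9995c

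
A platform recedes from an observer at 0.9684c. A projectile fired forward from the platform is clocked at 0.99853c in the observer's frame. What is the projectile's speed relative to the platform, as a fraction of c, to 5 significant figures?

u' ≈ 0.91238c

Inverse velocity addition: u' = (u − v)/(1 − uv/c²)
= (0.99853 − 0.9684)/(1 − 0.99853×0.9684) = 0.030130/0.03302355 = 0.91238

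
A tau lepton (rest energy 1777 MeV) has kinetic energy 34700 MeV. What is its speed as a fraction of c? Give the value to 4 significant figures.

γ = 1 + K/(m₀c²) = 1 + 34700/1777 = 20.5273
β = √(1 − 1/γ²) = 0.9988

β ≈ 0.9988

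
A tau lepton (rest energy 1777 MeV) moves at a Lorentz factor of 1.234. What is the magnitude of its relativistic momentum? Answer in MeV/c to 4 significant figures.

β = √(1 − 1/γ²) = √(1 − 1/1.234²) = 0.585915
p = γβm₀c = 1.234 × 0.585915 × 1777 MeV/c = 1285 MeV/c

p ≈ 1285 MeV/c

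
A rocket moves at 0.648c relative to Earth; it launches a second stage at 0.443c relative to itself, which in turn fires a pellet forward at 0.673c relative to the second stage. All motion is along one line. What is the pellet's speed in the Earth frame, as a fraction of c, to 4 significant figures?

u ≈ 0.9683c

Compose boost 2: (0.443 + 0.648)/(1 + 0.443×0.648) = 1.091/1.28706 = 0.847666
Compose boost 3: (0.673 + 0.847666)/(1 + 0.673×0.847666) = 1.52067/1.57048 = 0.9683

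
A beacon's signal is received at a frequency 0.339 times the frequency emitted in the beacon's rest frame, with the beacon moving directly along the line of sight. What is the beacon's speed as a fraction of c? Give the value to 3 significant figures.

β ≈ 0.794

f_obs/f_src = √((1−β)/(1+β)) = 0.339  ⇒  (1−β)/(1+β) = 0.11492
β = |1 − D²|/(1 + D²) = |1 − 0.11492|/(1 + 0.11492) = 0.794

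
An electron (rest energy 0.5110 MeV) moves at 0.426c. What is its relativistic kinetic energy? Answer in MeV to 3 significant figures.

γ = 1/√(1 − 0.426²) = 1.1053
K = (γ − 1)m₀c² = (1.1053 − 1) × 0.5110 MeV = 0.10531 × 0.5110 MeV = 0.0538 MeV

K ≈ 0.0538 MeV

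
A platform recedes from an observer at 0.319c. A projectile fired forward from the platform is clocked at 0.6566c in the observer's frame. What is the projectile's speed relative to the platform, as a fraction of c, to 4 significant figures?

u' ≈ 0.4270c

Inverse velocity addition: u' = (u − v)/(1 − uv/c²)
= (0.6566 − 0.319)/(1 − 0.6566×0.319) = 0.3376/0.790545 = 0.4270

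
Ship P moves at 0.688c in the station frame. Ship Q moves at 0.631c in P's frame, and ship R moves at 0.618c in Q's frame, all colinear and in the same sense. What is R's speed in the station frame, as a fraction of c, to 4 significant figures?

u ≈ 0.9804c

Compose boost 2: (0.631 + 0.688)/(1 + 0.631×0.688) = 1.319/1.43413 = 0.919723
Compose boost 3: (0.618 + 0.919723)/(1 + 0.618×0.919723) = 1.53772/1.56839 = 0.9804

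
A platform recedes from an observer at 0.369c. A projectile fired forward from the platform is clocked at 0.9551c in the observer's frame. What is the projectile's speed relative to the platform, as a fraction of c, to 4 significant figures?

Inverse velocity addition: u' = (u − v)/(1 − uv/c²)
= (0.9551 − 0.369)/(1 − 0.9551×0.369) = 0.5861/0.647568 = 0.9051

u' ≈ 0.9051c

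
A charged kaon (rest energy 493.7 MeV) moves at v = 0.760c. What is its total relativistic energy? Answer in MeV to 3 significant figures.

γ = 1/√(1 − 0.760²) = 1.5386
E = γm₀c² = 1.5386 × 493.7 MeV = 760 MeV

E ≈ 760 MeV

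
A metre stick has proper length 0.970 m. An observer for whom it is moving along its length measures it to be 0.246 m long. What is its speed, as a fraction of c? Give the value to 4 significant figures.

β ≈ 0.9673

γ = L₀/L = 0.970/0.246 = 3.94309
β = √(1 − 1/γ²) = 0.9673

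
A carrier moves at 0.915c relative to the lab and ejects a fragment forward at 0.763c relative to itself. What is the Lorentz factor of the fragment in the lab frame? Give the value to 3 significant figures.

u_lab = (0.763 + 0.915)/(1 + 0.763×0.915) = 1.678/1.69815 = 0.988137
γ = 1/√(1 − 0.988137²) = 6.51

γ ≈ 6.51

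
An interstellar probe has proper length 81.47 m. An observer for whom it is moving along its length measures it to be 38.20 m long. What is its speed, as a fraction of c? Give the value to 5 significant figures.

γ = L₀/L = 81.47/38.20 = 2.132723
β = √(1 − 1/γ²) = 0.88326

β ≈ 0.88326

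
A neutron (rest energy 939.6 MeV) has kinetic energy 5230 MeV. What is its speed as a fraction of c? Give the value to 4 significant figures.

γ = 1 + K/(m₀c²) = 1 + 5230/939.6 = 6.56620
β = √(1 − 1/γ²) = 0.9883

β ≈ 0.9883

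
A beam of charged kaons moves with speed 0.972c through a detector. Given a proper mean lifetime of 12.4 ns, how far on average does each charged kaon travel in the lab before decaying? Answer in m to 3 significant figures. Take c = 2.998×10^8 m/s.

γ = 1/√(1 − 0.972²) = 4.2557
Dilated lifetime: Δt = γτ₀ = 4.2557 × 12.4 ns = 52.770 ns
d = vΔt = 0.972c × 52.770 ns = 2.9141×10^8 m/s × 5.2770×10^-8 s = 15.4 m

d ≈ 15.4 m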